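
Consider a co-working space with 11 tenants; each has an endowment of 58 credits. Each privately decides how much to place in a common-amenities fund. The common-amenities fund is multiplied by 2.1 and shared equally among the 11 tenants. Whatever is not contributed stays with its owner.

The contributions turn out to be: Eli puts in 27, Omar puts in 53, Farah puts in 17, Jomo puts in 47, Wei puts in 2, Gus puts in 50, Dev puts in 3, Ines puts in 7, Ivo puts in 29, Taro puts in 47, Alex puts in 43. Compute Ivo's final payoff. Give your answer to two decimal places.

Total contributed: 27 + 53 + 17 + 47 + 2 + 50 + 3 + 7 + 29 + 47 + 43 = 325.
Each receives 2.1 × 325 / 11 = 62.05 from the common-amenities fund.
Ivo keeps 58 − 29 = 29, so Ivo's payoff is 29 + 62.05 = 91.05.

91.05 credits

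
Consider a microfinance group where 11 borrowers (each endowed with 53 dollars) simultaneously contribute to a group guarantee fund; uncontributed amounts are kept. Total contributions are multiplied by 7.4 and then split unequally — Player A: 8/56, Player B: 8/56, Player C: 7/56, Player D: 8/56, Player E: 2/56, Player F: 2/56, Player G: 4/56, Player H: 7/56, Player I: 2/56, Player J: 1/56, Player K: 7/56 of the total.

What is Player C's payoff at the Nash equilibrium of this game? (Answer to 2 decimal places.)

200.08 dollars

For player j, contributing a unit is worthwhile iff 7.4 × (j's share) ≥ 1, i.e. iff j's share is at least 0.1351.
Player A, Player B and Player D clear that bar, contributing 53 each; the remaining 8 contribute 0. Total contributed: 159.
Player C keeps 53 and receives 7.4 × 159 × 7/56 = 147.08 from the group guarantee fund, for a payoff of 200.08.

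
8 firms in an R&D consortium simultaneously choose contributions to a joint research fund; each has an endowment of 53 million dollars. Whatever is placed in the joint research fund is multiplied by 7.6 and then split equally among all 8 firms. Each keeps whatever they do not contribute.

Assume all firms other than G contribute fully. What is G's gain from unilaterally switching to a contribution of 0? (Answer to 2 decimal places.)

2.65 million dollars

Switching from a contribution of 53 to 0 lets G keep an extra 53 million dollars, but lowers the joint research fund by 53, which costs G their own share of that drop: 7.6/8 × 53 = 50.35.
Net gain = 53 − 50.35 = 2.65. The private return per contributed unit (0.9500) is below 1, so free-riding is indeed the best response regardless of what the others do.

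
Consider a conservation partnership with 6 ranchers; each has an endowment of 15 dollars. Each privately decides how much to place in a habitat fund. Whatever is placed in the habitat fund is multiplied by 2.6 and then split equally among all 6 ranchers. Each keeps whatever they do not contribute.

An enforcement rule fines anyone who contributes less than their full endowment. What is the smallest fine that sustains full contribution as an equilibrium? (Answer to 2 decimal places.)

Given the others contribute fully, the best deviation is to contribute 0 (any partial contribution still incurs the fine and gives up units whose private return 0.4333 is below 1).
Deviating from 15 to 0 saves 15 dollars but forfeits the deviator's share of the drop in the habitat fund: 2.6/6 × 15 = 6.50.
So the deviation gain is 15 − 6.50 = 8.50, and the fine must be at least 8.50 dollars to wipe it out.

8.50 dollars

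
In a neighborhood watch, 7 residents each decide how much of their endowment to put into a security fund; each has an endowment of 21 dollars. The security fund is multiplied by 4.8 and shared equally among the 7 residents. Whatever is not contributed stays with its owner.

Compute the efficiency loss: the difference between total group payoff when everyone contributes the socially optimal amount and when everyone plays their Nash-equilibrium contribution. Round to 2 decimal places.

Each contributed unit returns 4.8/7 = 0.6857 to its contributor — below 1 — so contributing 0 is dominant for every player. At the Nash equilibrium everyone keeps their 21, and the group total is 7 × 21 = 147.
Each contributed unit returns 4.800 to the group as a whole (0.6857 to each of 7 players), which exceeds 1, so the social optimum is full contribution: group total = 4.800 × 147 = 705.60.
Efficiency loss = 705.60 − 147 = 558.60.

558.60 dollars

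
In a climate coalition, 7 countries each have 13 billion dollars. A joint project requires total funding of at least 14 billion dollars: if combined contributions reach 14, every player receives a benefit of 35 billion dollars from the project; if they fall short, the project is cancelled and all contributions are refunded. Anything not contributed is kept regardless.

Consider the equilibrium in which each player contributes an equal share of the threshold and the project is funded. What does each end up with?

46 billion dollars

Equal share of the threshold: 14/7 = 2.
At this profile no one gains by cutting their contribution: any cut drops the total below 14, the project is cancelled, contributions are refunded, and the deviator ends with 13, which is less than 13 − 2 + 35 = 46. Contributing more than 2 just wastes the excess. So contributing exactly 2 is a best response.
Each player's payoff: 13 − 2 + 35 = 46.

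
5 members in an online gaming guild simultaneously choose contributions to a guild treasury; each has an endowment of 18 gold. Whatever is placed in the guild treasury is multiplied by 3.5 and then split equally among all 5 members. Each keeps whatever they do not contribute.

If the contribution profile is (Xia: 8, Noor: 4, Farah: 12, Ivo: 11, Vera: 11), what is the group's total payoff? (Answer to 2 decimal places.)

205.00 gold

Total contributed: 8 + 4 + 12 + 11 + 11 = 46; total kept: 5 × 18 − 46 = 44.
The guild treasury pays out 3.5 × 46 = 161.00 in aggregate.
Group total = 44 + 161.00 = 205.00.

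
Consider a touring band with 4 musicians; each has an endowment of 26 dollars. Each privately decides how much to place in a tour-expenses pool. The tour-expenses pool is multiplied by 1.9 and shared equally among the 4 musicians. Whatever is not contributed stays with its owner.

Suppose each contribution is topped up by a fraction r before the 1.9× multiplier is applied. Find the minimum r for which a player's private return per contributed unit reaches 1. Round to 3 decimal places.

1.105

With matching at rate r, one contributed unit becomes (1 + r) in the tour-expenses pool and returns 1.9 × (1 + r) / 4 to the contributor.
Setting this equal to 1: 1 + r = 4/1.9 = 2.1053.
So the minimum matching rate is r = 2.1053 − 1 = 1.105.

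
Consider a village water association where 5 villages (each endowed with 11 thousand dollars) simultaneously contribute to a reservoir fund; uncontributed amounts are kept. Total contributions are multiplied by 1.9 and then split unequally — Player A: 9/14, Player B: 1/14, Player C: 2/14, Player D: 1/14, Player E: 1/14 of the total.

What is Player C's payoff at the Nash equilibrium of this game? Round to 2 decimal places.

13.99 thousand dollars

A player with share s gets back 1.9·s per unit contributed, so full contribution is dominant for anyone with s > 1/1.9 = 0.5263 and zero contribution is dominant for anyone below.
Player A alone (share 9/14) is above the threshold, contributing 11; the remaining 4 contribute 0. Total contributed: 11.
Player C keeps 11 and receives 1.9 × 11 × 2/14 = 2.99 from the reservoir fund, for a payoff of 13.99.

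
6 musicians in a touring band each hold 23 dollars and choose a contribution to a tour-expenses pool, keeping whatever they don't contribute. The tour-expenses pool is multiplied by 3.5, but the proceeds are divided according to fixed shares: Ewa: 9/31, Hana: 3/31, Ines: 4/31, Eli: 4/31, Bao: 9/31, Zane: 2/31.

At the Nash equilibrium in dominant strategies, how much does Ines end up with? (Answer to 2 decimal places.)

43.77 dollars

Each unit j contributes comes back to j as 3.5 × (j's share), so j prefers to contribute only if that share exceeds 1/3.5 = 0.2857; otherwise keeping the unit dominates.
Ewa and Bao are above the threshold, contributing 23 each; the remaining 4 contribute 0. Total contributed: 46.
Ines keeps 23 and receives 3.5 × 46 × 4/31 = 20.77 from the tour-expenses pool, for a payoff of 43.77.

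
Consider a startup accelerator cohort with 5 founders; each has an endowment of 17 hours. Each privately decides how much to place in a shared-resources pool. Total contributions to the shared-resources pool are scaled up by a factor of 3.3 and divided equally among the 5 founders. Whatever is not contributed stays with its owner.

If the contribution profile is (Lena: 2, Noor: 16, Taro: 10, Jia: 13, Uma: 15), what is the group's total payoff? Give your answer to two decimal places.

Total contributed: 2 + 16 + 10 + 13 + 15 = 56; total kept: 5 × 17 − 56 = 29.
The shared-resources pool pays out 3.3 × 56 = 184.80 in aggregate.
Group total = 29 + 184.80 = 213.80.

213.80 hours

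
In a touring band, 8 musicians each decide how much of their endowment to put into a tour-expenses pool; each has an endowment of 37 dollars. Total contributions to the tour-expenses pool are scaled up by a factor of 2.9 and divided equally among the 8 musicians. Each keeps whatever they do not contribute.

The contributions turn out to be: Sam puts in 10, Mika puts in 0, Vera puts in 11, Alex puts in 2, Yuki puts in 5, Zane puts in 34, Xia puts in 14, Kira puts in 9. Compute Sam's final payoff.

Total contributed: 10 + 0 + 11 + 2 + 5 + 34 + 14 + 9 = 85.
Each receives 2.9 × 85 / 8 = 30.81 from the tour-expenses pool.
Sam keeps 37 − 10 = 27, so Sam's payoff is 27 + 30.81 = 57.81.

57.81 dollars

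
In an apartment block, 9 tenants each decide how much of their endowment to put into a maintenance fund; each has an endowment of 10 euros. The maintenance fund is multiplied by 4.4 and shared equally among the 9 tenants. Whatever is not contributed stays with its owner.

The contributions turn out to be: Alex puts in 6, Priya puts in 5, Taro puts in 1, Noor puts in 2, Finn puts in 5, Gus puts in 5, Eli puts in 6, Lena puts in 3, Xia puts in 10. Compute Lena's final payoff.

28.02 euros

Total contributed: 6 + 5 + 1 + 2 + 5 + 5 + 6 + 3 + 10 = 43.
Each receives 4.4 × 43 / 9 = 21.02 from the maintenance fund.
Lena keeps 10 − 3 = 7, so Lena's payoff is 7 + 21.02 = 28.02.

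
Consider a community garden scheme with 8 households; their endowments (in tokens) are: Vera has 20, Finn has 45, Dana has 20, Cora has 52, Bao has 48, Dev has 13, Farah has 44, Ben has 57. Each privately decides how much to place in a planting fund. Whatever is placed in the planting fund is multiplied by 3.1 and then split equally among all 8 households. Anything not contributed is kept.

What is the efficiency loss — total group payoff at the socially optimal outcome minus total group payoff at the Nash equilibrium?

627.90 tokens

The private return per contributed unit is 3.1/8 = 0.3875 < 1 for every player regardless of endowment, so the Nash equilibrium is zero contribution and the group total is Σ E_j = 20 + 45 + 20 + 52 + 48 + 13 + 44 + 57 = 299.
Each contributed unit returns 3.100 to the group, so the social optimum is full contribution by everyone: group total = 3.100 × 299 = 926.90.
Efficiency loss = (3.100 − 1) × 299 = 627.90.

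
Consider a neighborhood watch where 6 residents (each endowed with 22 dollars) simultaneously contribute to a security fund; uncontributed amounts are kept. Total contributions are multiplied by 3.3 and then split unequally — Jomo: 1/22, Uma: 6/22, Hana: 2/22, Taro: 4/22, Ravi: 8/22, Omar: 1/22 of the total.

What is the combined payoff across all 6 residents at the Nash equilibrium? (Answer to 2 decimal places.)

Each unit j contributes comes back to j as 3.3 × (j's share), so j prefers to contribute only if that share exceeds 1/3.3 = 0.3030; otherwise keeping the unit dominates.
Ravi alone (share 8/22) is above the threshold, contributing 22; the remaining 5 contribute 0. Total contributed: 22.
The security fund pays out 3.3 × 22 = 72.60 in total (split across the unequal shares, but the aggregate is all that matters for the group sum).
The 5 free-riders keep 22 each, adding 110. Group total = 110 + 72.60 = 182.60.

182.60 dollars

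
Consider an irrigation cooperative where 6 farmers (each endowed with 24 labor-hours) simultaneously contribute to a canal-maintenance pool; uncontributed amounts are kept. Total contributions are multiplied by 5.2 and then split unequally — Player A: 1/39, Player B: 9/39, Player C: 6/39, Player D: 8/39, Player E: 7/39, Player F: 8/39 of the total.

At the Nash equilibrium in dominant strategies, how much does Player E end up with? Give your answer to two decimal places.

Each unit j contributes comes back to j as 5.2 × (j's share), so j prefers to contribute only if that share exceeds 1/5.2 = 0.1923; otherwise keeping the unit dominates.
Player B, Player D and Player F are above the threshold, contributing 24 each; the remaining 3 contribute 0. Total contributed: 72.
Player E keeps 24 and receives 5.2 × 72 × 7/39 = 67.20 from the canal-maintenance pool, for a payoff of 91.20.

91.20 labor-hours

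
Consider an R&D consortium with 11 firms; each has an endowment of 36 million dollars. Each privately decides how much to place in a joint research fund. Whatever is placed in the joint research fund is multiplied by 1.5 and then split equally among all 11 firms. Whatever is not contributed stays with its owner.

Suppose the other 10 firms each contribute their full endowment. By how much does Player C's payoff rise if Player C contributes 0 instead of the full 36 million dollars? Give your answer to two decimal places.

Switching from a contribution of 36 to 0 lets Player C keep an extra 36 million dollars, but lowers the joint research fund by 36, which costs Player C their own share of that drop: 1.5/11 × 36 = 4.91.
Net gain = 36 − 4.91 = 31.09. The private return per contributed unit (0.1364) is below 1, so free-riding is indeed the best response regardless of what the others do.

31.09 million dollars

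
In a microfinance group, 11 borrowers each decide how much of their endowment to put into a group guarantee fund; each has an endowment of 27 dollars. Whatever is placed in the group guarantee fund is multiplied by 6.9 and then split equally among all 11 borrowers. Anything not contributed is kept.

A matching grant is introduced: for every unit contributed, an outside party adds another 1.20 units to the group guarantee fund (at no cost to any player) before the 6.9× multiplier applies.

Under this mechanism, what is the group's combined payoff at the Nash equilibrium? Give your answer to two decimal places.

Under the mechanism each unit contributed yields 6.9 × 2.20 / 11 = 1.3800 back to its contributor per unit of net cost, which exceeds 1, making full contribution the dominant choice for everyone.
At the Nash equilibrium everyone contributes 27. Group total payoff = 6.9 × 2.20 × 297 = 4508.46.

4508.46 dollars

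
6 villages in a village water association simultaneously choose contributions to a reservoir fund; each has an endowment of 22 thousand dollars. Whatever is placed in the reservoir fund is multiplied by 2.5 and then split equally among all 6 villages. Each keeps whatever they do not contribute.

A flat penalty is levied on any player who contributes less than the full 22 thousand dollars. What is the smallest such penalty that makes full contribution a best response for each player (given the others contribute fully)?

12.83 thousand dollars

Given the others contribute fully, the best deviation is to contribute 0 (any partial contribution still incurs the fine and gives up units whose private return 0.4167 is below 1).
Deviating from 22 to 0 saves 22 thousand dollars but forfeits the deviator's share of the drop in the reservoir fund: 2.5/6 × 22 = 9.17.
So the deviation gain is 22 − 9.17 = 12.83, and the fine must be at least 12.83 thousand dollars to wipe it out.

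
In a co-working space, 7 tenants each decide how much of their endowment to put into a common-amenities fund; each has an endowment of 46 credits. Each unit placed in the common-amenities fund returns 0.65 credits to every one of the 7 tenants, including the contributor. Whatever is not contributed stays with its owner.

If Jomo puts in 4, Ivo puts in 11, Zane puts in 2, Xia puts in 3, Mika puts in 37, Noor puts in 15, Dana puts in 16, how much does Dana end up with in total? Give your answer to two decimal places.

87.20 credits

Total contributed: 4 + 11 + 2 + 3 + 37 + 15 + 16 = 88.
Each receives 0.65 × 88 = 57.20 from the common-amenities fund.
Dana keeps 46 − 16 = 30, so Dana's payoff is 30 + 57.20 = 87.20.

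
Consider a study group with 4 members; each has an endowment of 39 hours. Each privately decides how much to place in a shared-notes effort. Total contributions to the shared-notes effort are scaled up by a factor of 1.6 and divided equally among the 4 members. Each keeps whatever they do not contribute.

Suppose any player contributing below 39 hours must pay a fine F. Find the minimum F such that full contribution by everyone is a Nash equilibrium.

Given the others contribute fully, the best deviation is to contribute 0 (any partial contribution still incurs the fine and gives up units whose private return 0.4000 is below 1).
Deviating from 39 to 0 saves 39 hours but forfeits the deviator's share of the drop in the shared-notes effort: 1.6/4 × 39 = 15.60.
So the deviation gain is 39 − 15.60 = 23.40, and the fine must be at least 23.40 hours to wipe it out.

23.40 hours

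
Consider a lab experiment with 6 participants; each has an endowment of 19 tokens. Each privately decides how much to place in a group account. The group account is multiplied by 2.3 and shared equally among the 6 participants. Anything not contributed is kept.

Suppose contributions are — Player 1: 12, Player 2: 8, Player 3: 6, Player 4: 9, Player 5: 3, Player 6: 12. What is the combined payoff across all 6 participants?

Total contributed: 12 + 8 + 6 + 9 + 3 + 12 = 50; total kept: 6 × 19 − 50 = 64.
The group account pays out 2.3 × 50 = 115.00 in aggregate.
Group total = 64 + 115.00 = 179.00.

179.00 tokens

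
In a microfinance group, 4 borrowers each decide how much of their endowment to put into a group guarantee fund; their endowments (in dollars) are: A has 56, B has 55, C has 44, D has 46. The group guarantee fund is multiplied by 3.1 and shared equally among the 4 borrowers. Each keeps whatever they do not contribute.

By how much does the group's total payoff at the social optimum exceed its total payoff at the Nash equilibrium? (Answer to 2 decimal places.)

The private return per contributed unit is 3.1/4 = 0.7750 < 1 for every player regardless of endowment, so the Nash equilibrium is zero contribution and the group total is Σ E_j = 56 + 55 + 44 + 46 = 201.
Each contributed unit returns 3.100 to the group, so the social optimum is full contribution by everyone: group total = 3.100 × 201 = 623.10.
Efficiency loss = (3.100 − 1) × 201 = 422.10.

422.10 dollars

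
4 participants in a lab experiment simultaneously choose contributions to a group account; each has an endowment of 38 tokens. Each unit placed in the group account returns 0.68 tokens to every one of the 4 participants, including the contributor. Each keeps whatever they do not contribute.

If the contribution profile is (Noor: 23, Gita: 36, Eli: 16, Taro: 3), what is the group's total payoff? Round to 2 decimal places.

Total contributed: 23 + 36 + 16 + 3 = 78; total kept: 4 × 38 − 78 = 74.
The group account pays out 0.68 × 4 × 78 = 212.16 in aggregate.
Group total = 74 + 212.16 = 286.16.

286.16 tokens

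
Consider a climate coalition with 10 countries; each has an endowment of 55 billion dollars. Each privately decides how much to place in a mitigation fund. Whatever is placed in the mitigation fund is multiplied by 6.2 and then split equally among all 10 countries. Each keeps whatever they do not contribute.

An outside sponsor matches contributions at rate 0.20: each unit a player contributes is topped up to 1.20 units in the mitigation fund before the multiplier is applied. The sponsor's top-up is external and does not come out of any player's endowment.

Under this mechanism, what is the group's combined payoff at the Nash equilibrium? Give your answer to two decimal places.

550.00 billion dollars

Even with the mechanism, each unit contributed returns only 6.2 × 1.20 / 10 = 0.7440 per unit of net cost, so contributing nothing is still dominant.
At the Nash equilibrium no one contributes; group total payoff = 10 × 55 = 550.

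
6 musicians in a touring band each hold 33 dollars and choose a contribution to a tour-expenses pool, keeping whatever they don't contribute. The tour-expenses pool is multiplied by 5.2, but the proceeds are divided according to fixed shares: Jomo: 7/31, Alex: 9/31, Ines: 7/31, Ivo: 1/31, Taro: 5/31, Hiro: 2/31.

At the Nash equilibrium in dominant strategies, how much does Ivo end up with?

A player with share s gets back 5.2·s per unit contributed, so full contribution is dominant for anyone with s > 1/5.2 = 0.1923 and zero contribution is dominant for anyone below.
The shares above 0.1923 belong to Jomo, Alex and Ines, contributing 33 each; the remaining 3 contribute 0. Total contributed: 99.
Ivo keeps 33 and receives 5.2 × 99 × 1/31 = 16.61 from the tour-expenses pool, for a payoff of 49.61.

49.61 dollars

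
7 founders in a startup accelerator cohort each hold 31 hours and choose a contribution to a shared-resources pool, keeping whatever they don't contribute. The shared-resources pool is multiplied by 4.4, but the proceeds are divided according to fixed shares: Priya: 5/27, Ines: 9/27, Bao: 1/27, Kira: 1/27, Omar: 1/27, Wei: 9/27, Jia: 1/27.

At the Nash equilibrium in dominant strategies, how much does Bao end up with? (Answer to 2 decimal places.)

41.10 hours

For player j, contributing a unit is worthwhile iff 4.4 × (j's share) ≥ 1, i.e. iff j's share is at least 0.2273.
The shares above 0.2273 belong to Ines and Wei, contributing 31 each; the remaining 5 contribute 0. Total contributed: 62.
Bao keeps 31 and receives 4.4 × 62 × 1/27 = 10.10 from the shared-resources pool, for a payoff of 41.10.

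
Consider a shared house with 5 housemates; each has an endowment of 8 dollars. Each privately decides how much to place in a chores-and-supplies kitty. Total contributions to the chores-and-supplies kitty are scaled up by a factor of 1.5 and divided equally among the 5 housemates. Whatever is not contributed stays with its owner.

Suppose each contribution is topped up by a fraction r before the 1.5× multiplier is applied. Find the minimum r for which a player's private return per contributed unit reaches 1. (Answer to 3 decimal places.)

With matching at rate r, one contributed unit becomes (1 + r) in the chores-and-supplies kitty and returns 1.5 × (1 + r) / 5 to the contributor.
Setting this equal to 1: 1 + r = 5/1.5 = 3.3333.
So the minimum matching rate is r = 3.3333 − 1 = 2.333.

2.333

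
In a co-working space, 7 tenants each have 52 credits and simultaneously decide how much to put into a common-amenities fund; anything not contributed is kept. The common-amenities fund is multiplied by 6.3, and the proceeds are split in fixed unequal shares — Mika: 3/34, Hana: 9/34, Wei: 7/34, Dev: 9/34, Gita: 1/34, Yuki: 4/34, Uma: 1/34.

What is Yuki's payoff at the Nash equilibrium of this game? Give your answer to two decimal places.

Each unit j contributes comes back to j as 6.3 × (j's share), so j prefers to contribute only if that share exceeds 1/6.3 = 0.1587; otherwise keeping the unit dominates.
The shares above 0.1587 belong to Hana, Wei and Dev, contributing 52 each; the remaining 4 contribute 0. Total contributed: 156.
Yuki keeps 52 and receives 6.3 × 156 × 4/34 = 115.62 from the common-amenities fund, for a payoff of 167.62.

167.62 credits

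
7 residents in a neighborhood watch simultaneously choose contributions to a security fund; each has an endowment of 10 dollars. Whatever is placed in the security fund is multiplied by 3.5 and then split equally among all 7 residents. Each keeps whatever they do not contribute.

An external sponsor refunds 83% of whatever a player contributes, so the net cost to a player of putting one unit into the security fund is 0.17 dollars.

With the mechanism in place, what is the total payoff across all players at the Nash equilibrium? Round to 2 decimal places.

With the mechanism, a contributed unit returns (3.5/7) / 0.17 = 2.9412 per unit of net cost to the contributor — now above 1 — so contributing fully is weakly dominant for every player.
At the Nash equilibrium everyone contributes 10. Group total payoff = 7 × (10 × 0.83 + 3.5 × 10) = 303.10.

303.10 dollars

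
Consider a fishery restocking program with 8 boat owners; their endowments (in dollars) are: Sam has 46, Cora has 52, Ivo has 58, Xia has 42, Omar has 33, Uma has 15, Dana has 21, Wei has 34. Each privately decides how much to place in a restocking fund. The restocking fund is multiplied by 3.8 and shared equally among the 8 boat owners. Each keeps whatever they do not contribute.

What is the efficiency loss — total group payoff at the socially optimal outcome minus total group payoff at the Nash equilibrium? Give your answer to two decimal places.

842.80 dollars

The private return per contributed unit is 3.8/8 = 0.4750 < 1 for every player regardless of endowment, so the Nash equilibrium is zero contribution and the group total is Σ E_j = 46 + 52 + 58 + 42 + 33 + 15 + 21 + 34 = 301.
Each contributed unit returns 3.800 to the group, so the social optimum is full contribution by everyone: group total = 3.800 × 301 = 1143.80.
Efficiency loss = (3.800 − 1) × 301 = 842.80.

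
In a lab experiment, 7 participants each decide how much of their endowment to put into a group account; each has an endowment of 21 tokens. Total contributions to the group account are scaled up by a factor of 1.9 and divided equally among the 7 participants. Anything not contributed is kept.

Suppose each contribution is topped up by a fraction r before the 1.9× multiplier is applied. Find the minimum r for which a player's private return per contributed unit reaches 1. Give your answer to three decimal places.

With matching at rate r, one contributed unit becomes (1 + r) in the group account and returns 1.9 × (1 + r) / 7 to the contributor.
Setting this equal to 1: 1 + r = 7/1.9 = 3.6842.
So the minimum matching rate is r = 3.6842 − 1 = 2.684.

2.684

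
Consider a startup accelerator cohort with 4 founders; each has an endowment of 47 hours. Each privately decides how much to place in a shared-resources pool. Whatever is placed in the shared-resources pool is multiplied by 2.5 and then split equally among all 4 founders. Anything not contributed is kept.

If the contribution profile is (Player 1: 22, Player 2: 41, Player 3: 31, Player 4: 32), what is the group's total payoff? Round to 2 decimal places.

Total contributed: 22 + 41 + 31 + 32 = 126; total kept: 4 × 47 − 126 = 62.
The shared-resources pool pays out 2.5 × 126 = 315.00 in aggregate.
Group total = 62 + 315.00 = 377.00.

377.00 hours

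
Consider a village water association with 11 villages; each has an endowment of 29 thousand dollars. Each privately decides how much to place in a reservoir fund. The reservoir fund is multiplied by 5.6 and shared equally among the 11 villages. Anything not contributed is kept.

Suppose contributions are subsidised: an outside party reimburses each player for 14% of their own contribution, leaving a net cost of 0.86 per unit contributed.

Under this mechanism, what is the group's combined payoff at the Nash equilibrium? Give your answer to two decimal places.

319.00 thousand dollars

With the mechanism, a contributed unit returns (5.6/11) / 0.86 = 0.5920 per unit of net cost — still below 1 — so contributing 0 remains dominant for every player.
At the Nash equilibrium no one contributes; group total payoff = 11 × 29 = 319.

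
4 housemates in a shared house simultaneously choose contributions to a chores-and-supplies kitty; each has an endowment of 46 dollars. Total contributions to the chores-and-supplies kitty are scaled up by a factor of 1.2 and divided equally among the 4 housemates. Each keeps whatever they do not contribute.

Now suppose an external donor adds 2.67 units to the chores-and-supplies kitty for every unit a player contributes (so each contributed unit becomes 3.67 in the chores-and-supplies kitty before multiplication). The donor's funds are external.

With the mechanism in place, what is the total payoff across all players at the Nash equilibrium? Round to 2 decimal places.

The effective private return per unit is now 1.2 × 3.67 / 4 = 1.1010 > 1, so every player's dominant strategy flips to full contribution.
So the Nash equilibrium is full contribution by all 4; the group earns 1.2 × 3.67 × 184 = 810.34.

810.34 dollars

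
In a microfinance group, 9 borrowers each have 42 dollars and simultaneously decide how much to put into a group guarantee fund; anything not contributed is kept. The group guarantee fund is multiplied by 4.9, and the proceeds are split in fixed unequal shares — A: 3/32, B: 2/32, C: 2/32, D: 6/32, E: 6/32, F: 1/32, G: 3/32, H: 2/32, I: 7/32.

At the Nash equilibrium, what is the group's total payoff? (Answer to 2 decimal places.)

A player with share s gets back 4.9·s per unit contributed, so full contribution is dominant for anyone with s > 1/4.9 = 0.2041 and zero contribution is dominant for anyone below.
I alone (share 7/32) is above the threshold, contributing 42; the remaining 8 contribute 0. Total contributed: 42.
The group guarantee fund pays out 4.9 × 42 = 205.80 in total (split across the unequal shares, but the aggregate is all that matters for the group sum).
The 8 free-riders keep 42 each, adding 336. Group total = 336 + 205.80 = 541.80.

541.80 dollars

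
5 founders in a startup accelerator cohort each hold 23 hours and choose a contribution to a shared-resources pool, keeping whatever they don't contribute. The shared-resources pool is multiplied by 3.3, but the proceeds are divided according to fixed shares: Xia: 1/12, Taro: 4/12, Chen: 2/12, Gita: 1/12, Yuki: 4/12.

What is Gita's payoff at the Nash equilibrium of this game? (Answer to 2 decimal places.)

35.65 hours

Each unit j contributes comes back to j as 3.3 × (j's share), so j prefers to contribute only if that share exceeds 1/3.3 = 0.3030; otherwise keeping the unit dominates.
Taro and Yuki clear that bar, contributing 23 each; the remaining 3 contribute 0. Total contributed: 46.
Gita keeps 23 and receives 3.3 × 46 × 1/12 = 12.65 from the shared-resources pool, for a payoff of 35.65.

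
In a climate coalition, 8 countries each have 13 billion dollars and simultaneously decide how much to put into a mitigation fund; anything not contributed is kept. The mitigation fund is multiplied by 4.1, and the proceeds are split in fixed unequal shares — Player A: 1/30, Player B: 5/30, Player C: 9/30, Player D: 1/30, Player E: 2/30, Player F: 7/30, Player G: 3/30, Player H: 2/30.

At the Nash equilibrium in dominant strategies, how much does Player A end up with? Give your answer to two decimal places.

Each unit j contributes comes back to j as 4.1 × (j's share), so j prefers to contribute only if that share exceeds 1/4.1 = 0.2439; otherwise keeping the unit dominates.
The only share above 0.2439 is Player C's 9/30, contributing 13; the remaining 7 contribute 0. Total contributed: 13.
Player A keeps 13 and receives 4.1 × 13 × 1/30 = 1.78 from the mitigation fund, for a payoff of 14.78.

14.78 billion dollars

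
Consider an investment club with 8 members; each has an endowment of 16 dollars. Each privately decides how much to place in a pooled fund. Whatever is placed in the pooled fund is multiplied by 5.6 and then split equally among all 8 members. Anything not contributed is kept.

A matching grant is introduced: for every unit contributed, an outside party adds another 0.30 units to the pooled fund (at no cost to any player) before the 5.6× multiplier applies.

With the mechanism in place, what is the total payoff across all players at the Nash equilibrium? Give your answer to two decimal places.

The effective private return is 5.6 × 1.30 / 8 = 0.9100, which is still under 1, so the mechanism doesn't change anyone's dominant strategy: zero contribution.
At the Nash equilibrium no one contributes; group total payoff = 8 × 16 = 128.

128.00 dollars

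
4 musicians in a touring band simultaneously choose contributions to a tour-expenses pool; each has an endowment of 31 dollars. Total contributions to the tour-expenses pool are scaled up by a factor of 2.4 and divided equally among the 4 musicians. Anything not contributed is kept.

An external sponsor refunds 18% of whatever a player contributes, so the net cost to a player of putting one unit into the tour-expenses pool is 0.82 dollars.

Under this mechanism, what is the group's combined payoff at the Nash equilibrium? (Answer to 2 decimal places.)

124.00 dollars

With the mechanism, a contributed unit returns (2.4/4) / 0.82 = 0.7317 per unit of net cost — still below 1 — so contributing 0 remains dominant for every player.
At the Nash equilibrium no one contributes; group total payoff = 4 × 31 = 124.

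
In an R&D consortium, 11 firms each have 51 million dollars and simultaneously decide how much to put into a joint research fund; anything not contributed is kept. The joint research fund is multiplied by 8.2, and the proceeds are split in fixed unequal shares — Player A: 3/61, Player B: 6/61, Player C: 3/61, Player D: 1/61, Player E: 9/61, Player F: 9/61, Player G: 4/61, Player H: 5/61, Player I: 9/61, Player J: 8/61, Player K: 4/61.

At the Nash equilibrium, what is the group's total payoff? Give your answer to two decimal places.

2029.80 million dollars

Player j's private return per contributed unit is 8.2 × (j's share). Contributing is weakly dominant for j when that share is at least 1/8.2 = 0.1220, and contributing 0 is dominant otherwise.
The shares above 0.1220 belong to Player E, Player F, Player I and Player J, contributing 51 each; the remaining 7 contribute 0. Total contributed: 204.
The joint research fund pays out 8.2 × 204 = 1672.80 in total (split across the unequal shares, but the aggregate is all that matters for the group sum).
The 7 free-riders keep 51 each, adding 357. Group total = 357 + 1672.80 = 2029.80.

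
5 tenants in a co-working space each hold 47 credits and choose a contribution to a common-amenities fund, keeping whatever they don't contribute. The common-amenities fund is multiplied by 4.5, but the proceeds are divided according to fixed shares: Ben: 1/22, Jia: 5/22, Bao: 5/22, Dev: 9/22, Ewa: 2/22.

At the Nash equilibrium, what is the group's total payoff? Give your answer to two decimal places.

728.50 credits

A player with share s gets back 4.5·s per unit contributed, so full contribution is dominant for anyone with s > 1/4.5 = 0.2222 and zero contribution is dominant for anyone below.
Jia, Bao and Dev clear that bar, contributing 47 each; the remaining 2 contribute 0. Total contributed: 141.
The common-amenities fund pays out 4.5 × 141 = 634.50 in total (split across the unequal shares, but the aggregate is all that matters for the group sum).
The 2 free-riders keep 47 each, adding 94. Group total = 94 + 634.50 = 728.50.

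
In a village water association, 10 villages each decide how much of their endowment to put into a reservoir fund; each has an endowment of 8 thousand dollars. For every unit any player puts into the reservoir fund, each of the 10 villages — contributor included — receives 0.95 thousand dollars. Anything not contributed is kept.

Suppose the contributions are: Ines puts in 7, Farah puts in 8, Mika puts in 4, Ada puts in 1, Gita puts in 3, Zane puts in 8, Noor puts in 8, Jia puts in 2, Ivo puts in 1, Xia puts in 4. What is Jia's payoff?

49.70 thousand dollars

Total contributed: 7 + 8 + 4 + 1 + 3 + 8 + 8 + 2 + 1 + 4 = 46.
Each receives 0.95 × 46 = 43.70 from the reservoir fund.
Jia keeps 8 − 2 = 6, so Jia's payoff is 6 + 43.70 = 49.70.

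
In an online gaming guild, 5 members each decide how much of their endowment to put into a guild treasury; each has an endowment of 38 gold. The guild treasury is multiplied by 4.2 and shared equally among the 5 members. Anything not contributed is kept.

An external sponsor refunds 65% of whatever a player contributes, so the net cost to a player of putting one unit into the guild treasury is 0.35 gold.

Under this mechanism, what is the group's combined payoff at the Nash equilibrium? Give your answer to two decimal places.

921.50 gold

Under the mechanism each unit contributed yields (4.2/5) / 0.35 = 2.4000 back to its contributor per unit of net cost, which exceeds 1, making full contribution the dominant choice for everyone.
So the Nash equilibrium is full contribution by all 5; the group earns 5 × (38 × 0.65 + 4.2 × 38) = 921.50.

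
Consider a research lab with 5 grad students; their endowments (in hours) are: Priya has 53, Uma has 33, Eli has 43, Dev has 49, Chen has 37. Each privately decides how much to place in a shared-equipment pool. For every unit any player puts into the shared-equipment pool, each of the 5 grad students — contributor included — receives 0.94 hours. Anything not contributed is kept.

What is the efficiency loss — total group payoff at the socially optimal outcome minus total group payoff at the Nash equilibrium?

795.50 hours

The private return per contributed unit is 0.94 < 1 for everyone, so the Nash equilibrium is zero contribution and the group total is Σ E_j = 53 + 33 + 43 + 49 + 37 = 215.
Each contributed unit returns 4.700 to the group, so the social optimum is full contribution by everyone: group total = 4.700 × 215 = 1010.50.
Efficiency loss = (4.700 − 1) × 215 = 795.50.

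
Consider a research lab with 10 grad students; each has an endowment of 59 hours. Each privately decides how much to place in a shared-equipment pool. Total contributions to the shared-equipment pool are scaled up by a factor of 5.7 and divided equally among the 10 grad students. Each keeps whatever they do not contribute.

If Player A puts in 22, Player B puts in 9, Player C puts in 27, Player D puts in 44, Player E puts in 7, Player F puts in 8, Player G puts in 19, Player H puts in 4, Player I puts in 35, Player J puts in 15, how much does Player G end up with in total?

Total contributed: 22 + 9 + 27 + 44 + 7 + 8 + 19 + 4 + 35 + 15 = 190.
Each receives 5.7 × 190 / 10 = 108.30 from the shared-equipment pool.
Player G keeps 59 − 19 = 40, so Player G's payoff is 40 + 108.30 = 148.30.

148.30 hours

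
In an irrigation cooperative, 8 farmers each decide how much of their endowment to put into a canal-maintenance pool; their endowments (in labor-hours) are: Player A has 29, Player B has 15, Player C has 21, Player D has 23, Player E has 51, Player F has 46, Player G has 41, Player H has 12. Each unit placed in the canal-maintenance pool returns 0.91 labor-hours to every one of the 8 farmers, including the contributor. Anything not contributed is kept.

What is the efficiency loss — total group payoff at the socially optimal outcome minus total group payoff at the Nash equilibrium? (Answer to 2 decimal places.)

1494.64 labor-hours

The private return per contributed unit is 0.91 < 1 for everyone, so the Nash equilibrium is zero contribution and the group total is Σ E_j = 29 + 15 + 21 + 23 + 51 + 46 + 41 + 12 = 238.
Each contributed unit returns 7.280 to the group, so the social optimum is full contribution by everyone: group total = 7.280 × 238 = 1732.64.
Efficiency loss = (7.280 − 1) × 238 = 1494.64.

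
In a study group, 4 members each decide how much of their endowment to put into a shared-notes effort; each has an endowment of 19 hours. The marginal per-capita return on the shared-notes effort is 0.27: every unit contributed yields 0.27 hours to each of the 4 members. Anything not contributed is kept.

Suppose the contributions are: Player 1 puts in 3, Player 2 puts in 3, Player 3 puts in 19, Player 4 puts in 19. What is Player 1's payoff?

Total contributed: 3 + 3 + 19 + 19 = 44.
Each receives 0.27 × 44 = 11.88 from the shared-notes effort.
Player 1 keeps 19 − 3 = 16, so Player 1's payoff is 16 + 11.88 = 27.88.

27.88 hours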